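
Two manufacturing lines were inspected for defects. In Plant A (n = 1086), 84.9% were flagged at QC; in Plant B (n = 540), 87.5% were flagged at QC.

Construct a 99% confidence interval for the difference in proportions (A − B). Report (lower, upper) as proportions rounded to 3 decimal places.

(-0.072, 0.020)

The two standard errors are √(0.8490×0.1510/1086) = 0.01086 and √(0.8750×0.1250/540) = 0.01423.
Because the samples are independent, SE_diff = √(0.01086² + 0.01423²) = 0.01790.
Using z* = 2.576 for 99%, ME = 2.576 × 0.01790 = 0.04611.
p̂₁ − p̂₂ = -0.0260; interval -0.0260 ± 0.04611 gives (-0.072, 0.020).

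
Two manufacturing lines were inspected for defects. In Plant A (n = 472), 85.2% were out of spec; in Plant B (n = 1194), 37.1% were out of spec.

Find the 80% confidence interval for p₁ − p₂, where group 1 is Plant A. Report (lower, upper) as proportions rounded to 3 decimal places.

Each SE is √(p̂(1−p̂)/n): √(0.8520·0.1480/472) = 0.01634 and √(0.3710·0.6290/1194) = 0.01398.
SE(p̂₁ − p̂₂) = √(SE₁² + SE₂²) = √(0.0002669956 + 0.0001954404) = 0.02150, since the two samples are independent.
At 80% confidence z* = 1.282; margin = 1.282 × 0.02150 = 0.02756.
The difference is 0.8520 − 0.3710 = 0.4810, so the interval is 0.4810 ± 0.02756 = (0.453, 0.509).

(0.453, 0.509)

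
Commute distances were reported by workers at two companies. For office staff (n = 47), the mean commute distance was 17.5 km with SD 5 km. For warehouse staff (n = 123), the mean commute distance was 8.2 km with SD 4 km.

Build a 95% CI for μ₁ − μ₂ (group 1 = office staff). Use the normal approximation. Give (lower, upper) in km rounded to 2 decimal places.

(7.71, 10.89)

Standard errors of each mean: 5/√47 = 0.7293 and 4/√123 = 0.3607.
SE(x̄₁ − x̄₂) = √(0.7293² + 0.3607²) = 0.8136 for independent samples with unequal variances.
With z* = 1.960, the margin is 1.960 × 0.8136 = 1.5947.
x̄₁ − x̄₂ = 17.5 − 8.2 = 9.3000; the interval is 9.3000 ± 1.5947 = (7.71, 10.89).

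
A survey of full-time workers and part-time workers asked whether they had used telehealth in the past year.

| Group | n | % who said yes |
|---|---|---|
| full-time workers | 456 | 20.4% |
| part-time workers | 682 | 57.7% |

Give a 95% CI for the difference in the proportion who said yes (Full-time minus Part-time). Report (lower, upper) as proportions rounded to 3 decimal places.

(-0.425, -0.321)

Each SE is √(p̂(1−p̂)/n): √(0.2040·0.7960/456) = 0.01887 and √(0.5770·0.4230/682) = 0.01892.
SE(p̂₁ − p̂₂) = √(SE₁² + SE₂²) = √(0.0003560769 + 0.0003579664) = 0.02672, since the two samples are independent.
At 95% confidence z* = 1.960; margin = 1.960 × 0.02672 = 0.05237.
The difference is 0.2040 − 0.5770 = -0.3730, so the interval is -0.3730 ± 0.05237 = (-0.425, -0.321).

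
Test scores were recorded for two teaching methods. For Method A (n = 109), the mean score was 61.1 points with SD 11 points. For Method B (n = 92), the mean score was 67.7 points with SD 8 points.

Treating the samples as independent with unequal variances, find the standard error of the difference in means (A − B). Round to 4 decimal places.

1.3438

SE₁ = s₁/√n₁ = 11/√109 = 1.0536; SE₂ = 8/√92 = 0.8341.
Independent samples, unequal variances: SE_diff = √(SE₁² + SE₂²) = √(1.11007296 + 0.69572281) = 1.3438.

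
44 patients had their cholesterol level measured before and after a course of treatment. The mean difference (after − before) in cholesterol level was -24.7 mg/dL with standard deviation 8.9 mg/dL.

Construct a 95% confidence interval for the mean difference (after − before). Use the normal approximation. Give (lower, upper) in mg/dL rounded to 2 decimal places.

(-27.33, -22.07)

This is a matched-pairs design, so SE = s_d/√n = 8.9/√44 = 1.3417.
Margin = 1.960 × 1.3417 = 2.6297; the interval is -24.7 ± 2.6297 = (-27.33, -22.07).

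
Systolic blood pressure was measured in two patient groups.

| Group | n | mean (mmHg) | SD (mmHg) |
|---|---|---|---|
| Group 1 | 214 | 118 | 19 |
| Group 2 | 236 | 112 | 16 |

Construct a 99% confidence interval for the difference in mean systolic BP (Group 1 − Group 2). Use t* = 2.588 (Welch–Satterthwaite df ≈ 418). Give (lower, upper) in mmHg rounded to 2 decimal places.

Per-group SEs: s₁/√n₁ = 19/√214 = 1.2988, s₂/√n₂ = 16/√236 = 1.0415.
Unpooled SE of the difference: √(1.68688144 + 1.08472225) = 1.6648.
Margin of error = t* · SE = 2.588 × 1.6648 = 4.3085.
x̄₁ − x̄₂ = 118 − 112 = 6.0000.
CI: 6.0000 ± 4.3085 = (1.69, 10.31).

(1.69, 10.31)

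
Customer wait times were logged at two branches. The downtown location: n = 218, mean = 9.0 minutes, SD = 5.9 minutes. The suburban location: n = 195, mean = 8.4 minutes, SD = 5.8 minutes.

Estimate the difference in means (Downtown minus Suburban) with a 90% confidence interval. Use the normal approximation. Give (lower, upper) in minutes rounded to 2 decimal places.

SE₁ = s₁/√n₁ = 5.9/√218 = 0.3996; SE₂ = 5.8/√195 = 0.4153.
Independent samples, unequal variances: SE_diff = √(SE₁² + SE₂²) = √(0.15968016 + 0.17247409) = 0.5763.
z* = 1.645, so margin of error = 1.645 × 0.5763 = 0.9480.
Difference in means = 9.0 − 8.4 = 0.6000.
0.6000 ± 0.9480 → (-0.35, 1.55).

(-0.35, 1.55)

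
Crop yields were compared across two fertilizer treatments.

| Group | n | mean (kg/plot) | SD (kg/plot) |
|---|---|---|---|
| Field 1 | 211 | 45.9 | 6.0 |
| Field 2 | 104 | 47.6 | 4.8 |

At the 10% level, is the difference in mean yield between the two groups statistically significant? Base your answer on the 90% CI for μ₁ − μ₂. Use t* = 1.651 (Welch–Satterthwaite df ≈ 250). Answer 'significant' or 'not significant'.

SE₁ = s₁/√n₁ = 6.0/√211 = 0.4131; SE₂ = 4.8/√104 = 0.4707.
Independent samples, unequal variances: SE_diff = √(SE₁² + SE₂²) = √(0.17065161 + 0.22155849) = 0.6263.
t* = 1.651, so margin of error = 1.651 × 0.6263 = 1.0340.
Difference in means = 45.9 − 47.6 = -1.7000.
-1.7000 ± 1.0340 → (-2.7340, -0.6660).
The interval (-2.7340, -0.6660) does not contain 0, so the difference is significant.

significant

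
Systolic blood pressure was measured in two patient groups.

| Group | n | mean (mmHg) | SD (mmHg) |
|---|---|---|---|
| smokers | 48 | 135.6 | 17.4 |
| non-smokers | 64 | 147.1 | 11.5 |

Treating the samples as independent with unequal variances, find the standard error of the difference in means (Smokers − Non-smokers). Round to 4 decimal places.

2.8938

Standard errors of each mean: 17.4/√48 = 2.5115 and 11.5/√64 = 1.4375.
SE(x̄₁ − x̄₂) = √(2.5115² + 1.4375²) = 2.8938 for independent samples with unequal variances.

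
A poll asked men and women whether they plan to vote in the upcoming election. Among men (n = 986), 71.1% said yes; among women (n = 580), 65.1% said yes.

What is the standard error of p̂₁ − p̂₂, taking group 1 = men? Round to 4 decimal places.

The two standard errors are √(0.7110×0.2890/986) = 0.01444 and √(0.6510×0.3490/580) = 0.01979.
Because the samples are independent, SE_diff = √(0.01444² + 0.01979²) = 0.02450.

0.0245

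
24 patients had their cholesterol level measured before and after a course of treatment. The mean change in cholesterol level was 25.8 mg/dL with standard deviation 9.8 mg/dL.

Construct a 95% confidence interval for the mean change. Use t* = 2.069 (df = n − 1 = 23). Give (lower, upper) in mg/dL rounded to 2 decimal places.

(21.66, 29.94)

This is a matched-pairs design, so SE = s_d/√n = 9.8/√24 = 2.0004.
Margin = 2.069 × 2.0004 = 4.1388; the interval is 25.8 ± 4.1388 = (21.66, 29.94).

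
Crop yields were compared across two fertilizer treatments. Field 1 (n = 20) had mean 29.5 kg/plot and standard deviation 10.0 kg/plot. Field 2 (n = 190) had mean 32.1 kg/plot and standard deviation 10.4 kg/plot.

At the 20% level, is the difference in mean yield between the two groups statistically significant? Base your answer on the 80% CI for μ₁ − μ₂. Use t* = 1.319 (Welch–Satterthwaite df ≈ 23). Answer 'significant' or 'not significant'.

Per-group SEs: s₁/√n₁ = 10.0/√20 = 2.2361, s₂/√n₂ = 10.4/√190 = 0.7545.
Unpooled SE of the difference: √(5.00014321 + 0.56927025) = 2.3600.
Margin of error = t* · SE = 1.319 × 2.3600 = 3.1128.
x̄₁ − x̄₂ = 29.5 − 32.1 = -2.6000.
CI: -2.6000 ± 3.1128 = (-5.7128, 0.5128).
The interval (-5.7128, 0.5128) contains 0, so the difference is not significant.

not significant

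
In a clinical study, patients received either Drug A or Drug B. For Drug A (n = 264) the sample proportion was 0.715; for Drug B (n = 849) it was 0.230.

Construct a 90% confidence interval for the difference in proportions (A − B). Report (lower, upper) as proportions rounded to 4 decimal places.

(0.4335, 0.5365)

SE₁ = √(p̂₁(1−p̂₁)/n₁) = √(0.7150·0.2850/264) = 0.02778; SE₂ = √(0.2300·0.7700/849) = 0.01444.
Independent samples: SE of the difference = √(SE₁² + SE₂²) = √(0.0007717284 + 0.0002085136) = 0.03131.
z* for 90% confidence is 1.645, so the margin of error is 1.645 × 0.03131 = 0.05150.
Point estimate p̂₁ − p̂₂ = 0.7150 − 0.2300 = 0.4850.
0.4850 ± 0.05150 → (0.4335, 0.5365).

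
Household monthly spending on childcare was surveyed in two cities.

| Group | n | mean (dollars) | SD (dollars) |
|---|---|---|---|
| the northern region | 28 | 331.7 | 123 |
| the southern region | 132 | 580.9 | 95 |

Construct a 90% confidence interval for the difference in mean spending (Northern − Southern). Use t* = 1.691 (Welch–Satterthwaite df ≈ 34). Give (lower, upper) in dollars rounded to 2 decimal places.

Per-group SEs: s₁/√n₁ = 123/√28 = 23.2448, s₂/√n₂ = 95/√132 = 8.2687.
Unpooled SE of the difference: √(540.32072704 + 68.37139969) = 24.6717.
Margin of error = t* · SE = 1.691 × 24.6717 = 41.7198.
x̄₁ − x̄₂ = 331.7 − 580.9 = -249.2000.
CI: -249.2000 ± 41.7198 = (-290.92, -207.48).

(-290.92, -207.48)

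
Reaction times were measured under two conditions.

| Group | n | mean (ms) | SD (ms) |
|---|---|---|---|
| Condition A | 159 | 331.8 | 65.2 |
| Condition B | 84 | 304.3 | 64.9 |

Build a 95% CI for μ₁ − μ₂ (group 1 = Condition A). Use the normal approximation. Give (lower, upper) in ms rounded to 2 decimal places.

(10.31, 44.69)

SE₁ = s₁/√n₁ = 65.2/√159 = 5.1707; SE₂ = 64.9/√84 = 7.0812.
Independent samples, unequal variances: SE_diff = √(SE₁² + SE₂²) = √(26.73613849 + 50.14339344) = 8.7681.
z* = 1.960, so margin of error = 1.960 × 8.7681 = 17.1855.
Difference in means = 331.8 − 304.3 = 27.5000.
27.5000 ± 17.1855 → (10.31, 44.69).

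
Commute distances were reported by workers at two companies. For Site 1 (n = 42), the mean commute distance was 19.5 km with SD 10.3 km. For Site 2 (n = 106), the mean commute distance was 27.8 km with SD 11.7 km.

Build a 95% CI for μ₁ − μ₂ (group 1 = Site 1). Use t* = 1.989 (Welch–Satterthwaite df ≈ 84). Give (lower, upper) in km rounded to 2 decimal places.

(-12.19, -4.41)

SE₁ = s₁/√n₁ = 10.3/√42 = 1.5893; SE₂ = 11.7/√106 = 1.1364.
Independent samples, unequal variances: SE_diff = √(SE₁² + SE₂²) = √(2.52587449 + 1.29140496) = 1.9538.
t* = 1.989, so margin of error = 1.989 × 1.9538 = 3.8861.
Difference in means = 19.5 − 27.8 = -8.3000.
-8.3000 ± 3.8861 → (-12.19, -4.41).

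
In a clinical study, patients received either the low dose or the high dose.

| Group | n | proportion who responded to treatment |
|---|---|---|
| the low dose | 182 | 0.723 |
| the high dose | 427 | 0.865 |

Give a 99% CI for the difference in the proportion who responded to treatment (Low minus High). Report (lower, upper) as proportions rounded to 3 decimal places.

(-0.237, -0.047)

The two standard errors are √(0.7230×0.2770/182) = 0.03317 and √(0.8650×0.1350/427) = 0.01654.
Because the samples are independent, SE_diff = √(0.03317² + 0.01654²) = 0.03707.
Using z* = 2.576 for 99%, ME = 2.576 × 0.03707 = 0.09549.
p̂₁ − p̂₂ = -0.1420; interval -0.1420 ± 0.09549 gives (-0.237, -0.047).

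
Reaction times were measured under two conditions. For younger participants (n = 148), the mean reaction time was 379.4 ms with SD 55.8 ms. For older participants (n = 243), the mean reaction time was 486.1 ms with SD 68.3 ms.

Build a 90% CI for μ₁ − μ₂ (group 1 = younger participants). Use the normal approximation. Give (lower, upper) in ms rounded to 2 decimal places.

Standard errors of each mean: 55.8/√148 = 4.5867 and 68.3/√243 = 4.3814.
SE(x̄₁ − x̄₂) = √(4.5867² + 4.3814²) = 6.3431 for independent samples with unequal variances.
With z* = 1.645, the margin is 1.645 × 6.3431 = 10.4344.
x̄₁ − x̄₂ = 379.4 − 486.1 = -106.7000; the interval is -106.7000 ± 10.4344 = (-117.13, -96.27).

(-117.13, -96.27)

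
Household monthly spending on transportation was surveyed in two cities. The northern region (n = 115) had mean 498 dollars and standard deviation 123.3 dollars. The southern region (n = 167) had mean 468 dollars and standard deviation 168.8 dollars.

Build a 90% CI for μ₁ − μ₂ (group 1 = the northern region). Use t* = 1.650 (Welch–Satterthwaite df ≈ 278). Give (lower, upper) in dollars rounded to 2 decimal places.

SE₁ = s₁/√n₁ = 123.3/√115 = 11.4978; SE₂ = 168.8/√167 = 13.0621.
Independent samples, unequal variances: SE_diff = √(SE₁² + SE₂²) = √(132.19940484 + 170.61845641) = 17.4017.
t* = 1.650, so margin of error = 1.650 × 17.4017 = 28.7128.
Difference in means = 498 − 468 = 30.0000.
30.0000 ± 28.7128 → (1.29, 58.71).

(1.29, 58.71)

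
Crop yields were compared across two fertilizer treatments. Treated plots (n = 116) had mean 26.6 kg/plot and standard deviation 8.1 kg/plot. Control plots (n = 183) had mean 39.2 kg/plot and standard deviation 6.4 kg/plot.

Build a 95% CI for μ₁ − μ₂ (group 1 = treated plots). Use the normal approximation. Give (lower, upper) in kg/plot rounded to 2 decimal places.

(-14.34, -10.86)

Per-group SEs: s₁/√n₁ = 8.1/√116 = 0.7521, s₂/√n₂ = 6.4/√183 = 0.4731.
Unpooled SE of the difference: √(0.56565441 + 0.22382361) = 0.8885.
Margin of error = z* · SE = 1.960 × 0.8885 = 1.7415.
x̄₁ − x̄₂ = 26.6 − 39.2 = -12.6000.
CI: -12.6000 ± 1.7415 = (-14.34, -10.86).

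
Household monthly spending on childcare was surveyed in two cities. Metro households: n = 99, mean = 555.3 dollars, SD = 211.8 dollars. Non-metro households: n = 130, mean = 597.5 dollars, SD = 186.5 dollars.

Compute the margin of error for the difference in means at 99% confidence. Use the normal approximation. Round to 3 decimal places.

69.154

SE₁ = s₁/√n₁ = 211.8/√99 = 21.2867; SE₂ = 186.5/√130 = 16.3571.
Independent samples, unequal variances: SE_diff = √(SE₁² + SE₂²) = √(453.12359689 + 267.55472041) = 26.8455.
z* = 2.576, so margin of error = 2.576 × 26.8455 = 69.1540.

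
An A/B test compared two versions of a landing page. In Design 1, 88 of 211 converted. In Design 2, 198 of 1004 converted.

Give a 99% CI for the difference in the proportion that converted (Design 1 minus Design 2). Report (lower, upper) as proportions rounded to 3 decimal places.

First, p̂₁ = 88/211 = 0.4171; p̂₂ = 198/1004 = 0.1972.
The two standard errors are √(0.4171×0.5829/211) = 0.03395 and √(0.1972×0.8028/1004) = 0.01256.
Because the samples are independent, SE_diff = √(0.03395² + 0.01256²) = 0.03620.
Using z* = 2.576 for 99%, ME = 2.576 × 0.03620 = 0.09325.
p̂₁ − p̂₂ = 0.2199; interval 0.2199 ± 0.09325 gives (0.127, 0.313).

(0.127, 0.313)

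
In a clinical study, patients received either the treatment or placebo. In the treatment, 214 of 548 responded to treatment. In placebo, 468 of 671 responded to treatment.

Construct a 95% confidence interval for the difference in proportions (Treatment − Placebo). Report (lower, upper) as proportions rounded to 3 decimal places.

Sample proportions: 214/548 = 0.3905, 468/671 = 0.6975.
Each SE is √(p̂(1−p̂)/n): √(0.3905·0.6095/548) = 0.02084 and √(0.6975·0.3025/671) = 0.01773.
SE(p̂₁ − p̂₂) = √(SE₁² + SE₂²) = √(0.0004343056 + 0.0003143529) = 0.02736, since the two samples are independent.
At 95% confidence z* = 1.960; margin = 1.960 × 0.02736 = 0.05363.
The difference is 0.3905 − 0.6975 = -0.3070, so the interval is -0.3070 ± 0.05363 = (-0.361, -0.253).

(-0.361, -0.253)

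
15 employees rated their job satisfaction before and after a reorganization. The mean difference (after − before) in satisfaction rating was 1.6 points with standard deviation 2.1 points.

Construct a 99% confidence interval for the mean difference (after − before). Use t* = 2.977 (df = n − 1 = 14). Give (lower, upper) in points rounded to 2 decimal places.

(-0.01, 3.21)

Paired design: SE = s_d/√n = 2.1/√15 = 0.5422.
t* = 2.977; margin of error = 2.977 × 0.5422 = 1.6141.
1.6 ± 1.6141 → (-0.01, 3.21).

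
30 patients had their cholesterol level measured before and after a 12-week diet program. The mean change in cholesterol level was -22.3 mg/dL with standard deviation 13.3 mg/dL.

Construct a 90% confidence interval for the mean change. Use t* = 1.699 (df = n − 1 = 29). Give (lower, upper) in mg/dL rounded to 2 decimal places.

(-26.43, -18.17)

This is a matched-pairs design, so SE = s_d/√n = 13.3/√30 = 2.4282.
Margin = 1.699 × 2.4282 = 4.1255; the interval is -22.3 ± 4.1255 = (-26.43, -18.17).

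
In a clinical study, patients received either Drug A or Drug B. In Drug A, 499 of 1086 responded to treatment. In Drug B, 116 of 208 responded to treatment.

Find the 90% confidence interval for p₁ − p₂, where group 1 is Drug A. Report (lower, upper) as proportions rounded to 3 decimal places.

Sample proportions: 499/1086 = 0.4595, 116/208 = 0.5577.
Each SE is √(p̂(1−p̂)/n): √(0.4595·0.5405/1086) = 0.01512 and √(0.5577·0.4423/208) = 0.03444.
SE(p̂₁ − p̂₂) = √(SE₁² + SE₂²) = √(0.0002286144 + 0.0011861136) = 0.03761, since the two samples are independent.
At 90% confidence z* = 1.645; margin = 1.645 × 0.03761 = 0.06187.
The difference is 0.4595 − 0.5577 = -0.0982, so the interval is -0.0982 ± 0.06187 = (-0.160, -0.036).

(-0.160, -0.036)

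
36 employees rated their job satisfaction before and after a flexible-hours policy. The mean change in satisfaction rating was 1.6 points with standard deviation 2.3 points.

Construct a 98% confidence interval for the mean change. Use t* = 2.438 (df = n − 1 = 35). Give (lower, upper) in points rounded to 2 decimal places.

(0.67, 2.53)

This is a matched-pairs design, so SE = s_d/√n = 2.3/√36 = 0.3833.
Margin = 2.438 × 0.3833 = 0.9345; the interval is 1.6 ± 0.9345 = (0.67, 2.53).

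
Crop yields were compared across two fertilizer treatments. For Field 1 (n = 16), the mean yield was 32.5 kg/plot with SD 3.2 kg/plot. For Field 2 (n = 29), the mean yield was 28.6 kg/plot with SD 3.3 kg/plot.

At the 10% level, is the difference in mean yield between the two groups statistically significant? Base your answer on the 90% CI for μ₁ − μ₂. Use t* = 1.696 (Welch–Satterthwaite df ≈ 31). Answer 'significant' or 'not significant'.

significant

Per-group SEs: s₁/√n₁ = 3.2/√16 = 0.8000, s₂/√n₂ = 3.3/√29 = 0.6128.
Unpooled SE of the difference: √(0.64 + 0.37552384) = 1.0077.
Margin of error = t* · SE = 1.696 × 1.0077 = 1.7091.
x̄₁ − x̄₂ = 32.5 − 28.6 = 3.9000.
CI: 3.9000 ± 1.7091 = (2.1909, 5.6091).
The interval (2.1909, 5.6091) does not contain 0, so the difference is significant.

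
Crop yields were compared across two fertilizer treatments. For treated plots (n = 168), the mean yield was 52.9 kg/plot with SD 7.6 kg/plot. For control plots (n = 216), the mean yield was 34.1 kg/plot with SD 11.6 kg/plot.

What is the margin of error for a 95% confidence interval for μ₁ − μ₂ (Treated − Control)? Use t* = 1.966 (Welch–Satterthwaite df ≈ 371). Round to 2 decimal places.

SE₁ = s₁/√n₁ = 7.6/√168 = 0.5864; SE₂ = 11.6/√216 = 0.7893.
Independent samples, unequal variances: SE_diff = √(SE₁² + SE₂²) = √(0.34386496 + 0.62299449) = 0.9833.
t* = 1.966, so margin of error = 1.966 × 0.9833 = 1.9332.

1.93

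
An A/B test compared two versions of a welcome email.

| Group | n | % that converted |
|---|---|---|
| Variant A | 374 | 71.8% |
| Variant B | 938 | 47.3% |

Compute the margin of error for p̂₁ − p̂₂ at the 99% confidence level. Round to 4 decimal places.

SE₁ = √(p̂₁(1−p̂₁)/n₁) = √(0.7180·0.2820/374) = 0.02327; SE₂ = √(0.4730·0.5270/938) = 0.01630.
Independent samples: SE of the difference = √(SE₁² + SE₂²) = √(0.0005414929 + 0.00026569) = 0.02841.
z* for 99% confidence is 2.576, so the margin of error is 2.576 × 0.02841 = 0.07318.

0.0732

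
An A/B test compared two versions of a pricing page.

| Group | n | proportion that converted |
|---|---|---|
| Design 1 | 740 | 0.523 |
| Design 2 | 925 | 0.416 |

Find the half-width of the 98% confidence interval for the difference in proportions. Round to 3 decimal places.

Each SE is √(p̂(1−p̂)/n): √(0.5230·0.4770/740) = 0.01836 and √(0.4160·0.5840/925) = 0.01621.
SE(p̂₁ − p̂₂) = √(SE₁² + SE₂²) = √(0.0003370896 + 0.0002627641) = 0.02449, since the two samples are independent.
At 98% confidence z* = 2.326; margin = 2.326 × 0.02449 = 0.05696.

0.057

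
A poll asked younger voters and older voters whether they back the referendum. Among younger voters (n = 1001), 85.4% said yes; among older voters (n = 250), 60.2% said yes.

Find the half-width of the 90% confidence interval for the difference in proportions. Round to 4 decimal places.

Each SE is √(p̂(1−p̂)/n): √(0.8540·0.1460/1001) = 0.01116 and √(0.6020·0.3980/250) = 0.03096.
SE(p̂₁ − p̂₂) = √(SE₁² + SE₂²) = √(0.0001245456 + 0.0009585216) = 0.03291, since the two samples are independent.
At 90% confidence z* = 1.645; margin = 1.645 × 0.03291 = 0.05414.

0.0541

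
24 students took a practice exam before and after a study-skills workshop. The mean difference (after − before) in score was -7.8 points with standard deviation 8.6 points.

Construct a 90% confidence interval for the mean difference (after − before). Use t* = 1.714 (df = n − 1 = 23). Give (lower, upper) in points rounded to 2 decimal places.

(-10.81, -4.79)

This is a matched-pairs design, so SE = s_d/√n = 8.6/√24 = 1.7555.
Margin = 1.714 × 1.7555 = 3.0089; the interval is -7.8 ± 3.0089 = (-10.81, -4.79).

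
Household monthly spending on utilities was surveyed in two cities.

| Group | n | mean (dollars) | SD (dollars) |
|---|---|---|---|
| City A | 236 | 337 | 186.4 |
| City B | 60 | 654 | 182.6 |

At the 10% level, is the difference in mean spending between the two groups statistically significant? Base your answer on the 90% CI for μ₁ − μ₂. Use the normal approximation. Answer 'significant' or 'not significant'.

significant

Standard errors of each mean: 186.4/√236 = 12.1336 and 182.6/√60 = 23.5736.
SE(x̄₁ − x̄₂) = √(12.1336² + 23.5736²) = 26.5130 for independent samples with unequal variances.
With z* = 1.645, the margin is 1.645 × 26.5130 = 43.6139.
x̄₁ − x̄₂ = 337 − 654 = -317.0000; the interval is -317.0000 ± 43.6139 = (-360.6139, -273.3861).
The interval (-360.6139, -273.3861) does not contain 0, so the difference is significant.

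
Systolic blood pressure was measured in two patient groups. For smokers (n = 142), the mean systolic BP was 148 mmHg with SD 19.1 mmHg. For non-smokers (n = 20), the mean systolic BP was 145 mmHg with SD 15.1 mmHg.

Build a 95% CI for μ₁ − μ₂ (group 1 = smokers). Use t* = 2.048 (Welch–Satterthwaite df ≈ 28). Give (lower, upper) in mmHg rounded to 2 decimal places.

(-4.65, 10.65)

SE₁ = s₁/√n₁ = 19.1/√142 = 1.6028; SE₂ = 15.1/√20 = 3.3765.
Independent samples, unequal variances: SE_diff = √(SE₁² + SE₂²) = √(2.56896784 + 11.40075225) = 3.7376.
t* = 2.048, so margin of error = 2.048 × 3.7376 = 7.6546.
Difference in means = 148 − 145 = 3.0000.
3.0000 ± 7.6546 → (-4.65, 10.65).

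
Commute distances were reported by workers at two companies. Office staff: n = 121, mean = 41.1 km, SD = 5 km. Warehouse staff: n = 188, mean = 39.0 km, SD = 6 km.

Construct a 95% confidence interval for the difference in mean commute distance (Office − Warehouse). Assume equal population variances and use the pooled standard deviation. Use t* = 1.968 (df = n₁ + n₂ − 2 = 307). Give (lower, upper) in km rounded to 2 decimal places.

s_p = √[((n₁−1)s₁² + (n₂−1)s₂²)/(n₁+n₂−2)] = √[(120·5² + 187·6²)/307] = 5.6303.
SE = 5.6303·√(1/121 + 1/188) = 0.6562.
With t* = 1.968, margin = 1.968 × 0.6562 = 1.2914.
x̄₁ − x̄₂ = 41.1 − 39.0 = 2.1000; interval 2.1000 ± 1.2914 = (0.81, 3.39).

(0.81, 3.39)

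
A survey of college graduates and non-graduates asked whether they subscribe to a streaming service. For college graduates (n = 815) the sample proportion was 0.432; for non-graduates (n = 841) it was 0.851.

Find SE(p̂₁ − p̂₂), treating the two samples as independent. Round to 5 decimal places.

SE₁ = √(p̂₁(1−p̂₁)/n₁) = √(0.4320·0.5680/815) = 0.01735; SE₂ = √(0.8510·0.1490/841) = 0.01228.
Independent samples: SE of the difference = √(SE₁² + SE₂²) = √(0.0003010225 + 0.0001507984) = 0.02126.

0.02126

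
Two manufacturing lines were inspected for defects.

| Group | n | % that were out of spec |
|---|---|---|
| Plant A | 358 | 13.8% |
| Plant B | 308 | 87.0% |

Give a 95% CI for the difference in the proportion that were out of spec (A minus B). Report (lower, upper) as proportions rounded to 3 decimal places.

(-0.784, -0.680)

Each SE is √(p̂(1−p̂)/n): √(0.1380·0.8620/358) = 0.01823 and √(0.8700·0.1300/308) = 0.01916.
SE(p̂₁ − p̂₂) = √(SE₁² + SE₂²) = √(0.0003323329 + 0.0003671056) = 0.02645, since the two samples are independent.
At 95% confidence z* = 1.960; margin = 1.960 × 0.02645 = 0.05184.
The difference is 0.1380 − 0.8700 = -0.7320, so the interval is -0.7320 ± 0.05184 = (-0.784, -0.680).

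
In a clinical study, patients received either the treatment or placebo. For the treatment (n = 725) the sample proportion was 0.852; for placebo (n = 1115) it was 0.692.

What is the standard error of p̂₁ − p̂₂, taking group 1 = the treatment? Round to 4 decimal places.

The two standard errors are √(0.8520×0.1480/725) = 0.01319 and √(0.6920×0.3080/1115) = 0.01383.
Because the samples are independent, SE_diff = √(0.01319² + 0.01383²) = 0.01911.

0.0191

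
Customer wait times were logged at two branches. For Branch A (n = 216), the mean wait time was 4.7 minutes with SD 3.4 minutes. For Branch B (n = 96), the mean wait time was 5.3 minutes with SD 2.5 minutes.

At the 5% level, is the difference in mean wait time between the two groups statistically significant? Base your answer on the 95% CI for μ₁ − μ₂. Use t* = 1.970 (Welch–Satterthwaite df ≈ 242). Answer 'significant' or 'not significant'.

not significant

Standard errors of each mean: 3.4/√216 = 0.2313 and 2.5/√96 = 0.2552.
SE(x̄₁ − x̄₂) = √(0.2313² + 0.2552²) = 0.3444 for independent samples with unequal variances.
With t* = 1.970, the margin is 1.970 × 0.3444 = 0.6785.
x̄₁ − x̄₂ = 4.7 − 5.3 = -0.6000; the interval is -0.6000 ± 0.6785 = (-1.2785, 0.0785).
The interval (-1.2785, 0.0785) contains 0, so the difference is not significant.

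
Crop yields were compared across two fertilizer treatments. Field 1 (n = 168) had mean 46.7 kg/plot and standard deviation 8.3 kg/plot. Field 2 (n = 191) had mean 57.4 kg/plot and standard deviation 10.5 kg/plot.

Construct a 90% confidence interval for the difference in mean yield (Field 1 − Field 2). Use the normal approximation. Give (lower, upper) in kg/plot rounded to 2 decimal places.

(-12.33, -9.07)

Standard errors of each mean: 8.3/√168 = 0.6404 and 10.5/√191 = 0.7598.
SE(x̄₁ − x̄₂) = √(0.6404² + 0.7598²) = 0.9937 for independent samples with unequal variances.
With z* = 1.645, the margin is 1.645 × 0.9937 = 1.6346.
x̄₁ − x̄₂ = 46.7 − 57.4 = -10.7000; the interval is -10.7000 ± 1.6346 = (-12.33, -9.07).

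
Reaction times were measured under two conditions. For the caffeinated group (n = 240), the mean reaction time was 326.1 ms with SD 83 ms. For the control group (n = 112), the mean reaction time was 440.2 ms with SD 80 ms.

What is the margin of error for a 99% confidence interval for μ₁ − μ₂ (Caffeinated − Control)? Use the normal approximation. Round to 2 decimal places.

Standard errors of each mean: 83/√240 = 5.3576 and 80/√112 = 7.5593.
SE(x̄₁ − x̄₂) = √(5.3576² + 7.5593²) = 9.2654 for independent samples with unequal variances.
With z* = 2.576, the margin is 2.576 × 9.2654 = 23.8677.

23.87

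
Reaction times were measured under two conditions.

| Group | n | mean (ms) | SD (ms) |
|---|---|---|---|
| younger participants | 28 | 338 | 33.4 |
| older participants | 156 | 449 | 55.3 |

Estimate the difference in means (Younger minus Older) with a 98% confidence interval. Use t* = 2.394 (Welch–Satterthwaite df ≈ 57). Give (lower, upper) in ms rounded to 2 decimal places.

Standard errors of each mean: 33.4/√28 = 6.3120 and 55.3/√156 = 4.4275.
SE(x̄₁ − x̄₂) = √(6.3120² + 4.4275²) = 7.7100 for independent samples with unequal variances.
With t* = 2.394, the margin is 2.394 × 7.7100 = 18.4577.
x̄₁ − x̄₂ = 338 − 449 = -111.0000; the interval is -111.0000 ± 18.4577 = (-129.46, -92.54).

(-129.46, -92.54)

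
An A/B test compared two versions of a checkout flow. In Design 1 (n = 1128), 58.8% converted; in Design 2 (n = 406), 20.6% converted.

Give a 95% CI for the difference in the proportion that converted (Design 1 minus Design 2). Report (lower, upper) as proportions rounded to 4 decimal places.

SE₁ = √(p̂₁(1−p̂₁)/n₁) = √(0.5880·0.4120/1128) = 0.01465; SE₂ = √(0.2060·0.7940/406) = 0.02007.
Independent samples: SE of the difference = √(SE₁² + SE₂²) = √(0.0002146225 + 0.0004028049) = 0.02485.
z* for 95% confidence is 1.960, so the margin of error is 1.960 × 0.02485 = 0.04871.
Point estimate p̂₁ − p̂₂ = 0.5880 − 0.2060 = 0.3820.
0.3820 ± 0.04871 → (0.3333, 0.4307).

(0.3333, 0.4307)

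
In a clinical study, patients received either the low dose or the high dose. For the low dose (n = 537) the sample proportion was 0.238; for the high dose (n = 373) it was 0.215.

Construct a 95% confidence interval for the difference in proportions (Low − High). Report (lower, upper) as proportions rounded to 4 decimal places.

Each SE is √(p̂(1−p̂)/n): √(0.2380·0.7620/537) = 0.01838 and √(0.2150·0.7850/373) = 0.02127.
SE(p̂₁ − p̂₂) = √(SE₁² + SE₂²) = √(0.0003378244 + 0.0004524129) = 0.02811, since the two samples are independent.
At 95% confidence z* = 1.960; margin = 1.960 × 0.02811 = 0.05510.
The difference is 0.2380 − 0.2150 = 0.0230, so the interval is 0.0230 ± 0.05510 = (-0.0321, 0.0781).

(-0.0321, 0.0781)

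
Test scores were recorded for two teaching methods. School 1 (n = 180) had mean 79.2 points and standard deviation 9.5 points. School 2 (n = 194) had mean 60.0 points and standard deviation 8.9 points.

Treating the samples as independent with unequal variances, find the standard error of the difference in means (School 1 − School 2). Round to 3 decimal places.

Per-group SEs: s₁/√n₁ = 9.5/√180 = 0.7081, s₂/√n₂ = 8.9/√194 = 0.6390.
Unpooled SE of the difference: √(0.50140561 + 0.408321) = 0.9538.

0.954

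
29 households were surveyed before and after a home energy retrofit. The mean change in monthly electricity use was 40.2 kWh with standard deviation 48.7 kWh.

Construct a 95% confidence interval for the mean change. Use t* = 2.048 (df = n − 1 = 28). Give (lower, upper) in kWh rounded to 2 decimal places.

Paired design: SE = s_d/√n = 48.7/√29 = 9.0434.
t* = 2.048; margin of error = 2.048 × 9.0434 = 18.5209.
40.2 ± 18.5209 → (21.68, 58.72).

(21.68, 58.72)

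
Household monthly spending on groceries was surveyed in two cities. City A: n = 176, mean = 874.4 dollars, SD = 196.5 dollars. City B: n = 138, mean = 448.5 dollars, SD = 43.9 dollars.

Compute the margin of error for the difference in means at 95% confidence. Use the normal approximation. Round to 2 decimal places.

29.94

SE₁ = s₁/√n₁ = 196.5/√176 = 14.8117; SE₂ = 43.9/√138 = 3.7370.
Independent samples, unequal variances: SE_diff = √(SE₁² + SE₂²) = √(219.38645689 + 13.965169) = 15.2759.
z* = 1.960, so margin of error = 1.960 × 15.2759 = 29.9408.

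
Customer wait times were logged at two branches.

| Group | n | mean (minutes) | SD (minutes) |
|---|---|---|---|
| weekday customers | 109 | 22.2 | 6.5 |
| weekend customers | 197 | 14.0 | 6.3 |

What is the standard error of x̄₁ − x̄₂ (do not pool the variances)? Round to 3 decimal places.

0.768

Per-group SEs: s₁/√n₁ = 6.5/√109 = 0.6226, s₂/√n₂ = 6.3/√197 = 0.4489.
Unpooled SE of the difference: √(0.38763076 + 0.20151121) = 0.7676.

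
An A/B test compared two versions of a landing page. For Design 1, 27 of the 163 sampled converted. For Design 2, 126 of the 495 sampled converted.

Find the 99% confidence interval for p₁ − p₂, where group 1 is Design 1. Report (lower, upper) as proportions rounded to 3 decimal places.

Sample proportions: 27/163 = 0.1656, 126/495 = 0.2545.
Each SE is √(p̂(1−p̂)/n): √(0.1656·0.8344/163) = 0.02912 and √(0.2545·0.7455/495) = 0.01958.
SE(p̂₁ − p̂₂) = √(SE₁² + SE₂²) = √(0.0008479744 + 0.0003833764) = 0.03509, since the two samples are independent.
At 99% confidence z* = 2.576; margin = 2.576 × 0.03509 = 0.09039.
The difference is 0.1656 − 0.2545 = -0.0889, so the interval is -0.0889 ± 0.09039 = (-0.179, 0.001).

(-0.179, 0.001)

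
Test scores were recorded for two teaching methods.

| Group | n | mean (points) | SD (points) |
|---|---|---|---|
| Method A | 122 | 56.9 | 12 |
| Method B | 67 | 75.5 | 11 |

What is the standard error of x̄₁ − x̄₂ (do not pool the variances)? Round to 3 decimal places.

Per-group SEs: s₁/√n₁ = 12/√122 = 1.0864, s₂/√n₂ = 11/√67 = 1.3439.
Unpooled SE of the difference: √(1.18026496 + 1.80606721) = 1.7281.

1.728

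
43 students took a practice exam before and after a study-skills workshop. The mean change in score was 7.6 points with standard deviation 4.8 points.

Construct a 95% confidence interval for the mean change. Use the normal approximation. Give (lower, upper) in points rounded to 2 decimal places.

This is a matched-pairs design, so SE = s_d/√n = 4.8/√43 = 0.7320.
Margin = 1.960 × 0.7320 = 1.4347; the interval is 7.6 ± 1.4347 = (6.17, 9.03).

(6.17, 9.03)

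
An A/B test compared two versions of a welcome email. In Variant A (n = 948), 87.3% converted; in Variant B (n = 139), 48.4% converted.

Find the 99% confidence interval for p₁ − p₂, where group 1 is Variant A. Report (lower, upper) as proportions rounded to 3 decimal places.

(0.276, 0.502)

The two standard errors are √(0.8730×0.1270/948) = 0.01081 and √(0.4840×0.5160/139) = 0.04239.
Because the samples are independent, SE_diff = √(0.01081² + 0.04239²) = 0.04375.
Using z* = 2.576 for 99%, ME = 2.576 × 0.04375 = 0.11270.
p̂₁ − p̂₂ = 0.3890; interval 0.3890 ± 0.11270 gives (0.276, 0.502).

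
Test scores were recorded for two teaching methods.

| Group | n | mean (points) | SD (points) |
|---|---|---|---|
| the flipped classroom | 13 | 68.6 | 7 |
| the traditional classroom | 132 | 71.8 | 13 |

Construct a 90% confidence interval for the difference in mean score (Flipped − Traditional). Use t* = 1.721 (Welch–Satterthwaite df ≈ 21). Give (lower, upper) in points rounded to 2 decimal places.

(-7.07, 0.67)

Per-group SEs: s₁/√n₁ = 7/√13 = 1.9415, s₂/√n₂ = 13/√132 = 1.1315.
Unpooled SE of the difference: √(3.76942225 + 1.28029225) = 2.2472.
Margin of error = t* · SE = 1.721 × 2.2472 = 3.8674.
x̄₁ − x̄₂ = 68.6 − 71.8 = -3.2000.
CI: -3.2000 ± 3.8674 = (-7.07, 0.67).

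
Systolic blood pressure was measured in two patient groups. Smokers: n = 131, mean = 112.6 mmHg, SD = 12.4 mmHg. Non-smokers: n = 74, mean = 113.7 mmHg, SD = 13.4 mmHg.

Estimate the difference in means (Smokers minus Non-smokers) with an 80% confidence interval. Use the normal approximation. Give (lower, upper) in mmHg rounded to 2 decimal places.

(-3.53, 1.33)

Per-group SEs: s₁/√n₁ = 12.4/√131 = 1.0834, s₂/√n₂ = 13.4/√74 = 1.5577.
Unpooled SE of the difference: √(1.17375556 + 2.42642929) = 1.8974.
Margin of error = z* · SE = 1.282 × 1.8974 = 2.4325.
x̄₁ − x̄₂ = 112.6 − 113.7 = -1.1000.
CI: -1.1000 ± 2.4325 = (-3.53, 1.33).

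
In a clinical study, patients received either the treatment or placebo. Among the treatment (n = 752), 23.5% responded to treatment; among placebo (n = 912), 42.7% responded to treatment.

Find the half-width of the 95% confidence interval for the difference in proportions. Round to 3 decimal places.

The two standard errors are √(0.2350×0.7650/752) = 0.01546 and √(0.4270×0.5730/912) = 0.01638.
Because the samples are independent, SE_diff = √(0.01546² + 0.01638²) = 0.02252.
Using z* = 1.960 for 95%, ME = 1.960 × 0.02252 = 0.04414.

0.044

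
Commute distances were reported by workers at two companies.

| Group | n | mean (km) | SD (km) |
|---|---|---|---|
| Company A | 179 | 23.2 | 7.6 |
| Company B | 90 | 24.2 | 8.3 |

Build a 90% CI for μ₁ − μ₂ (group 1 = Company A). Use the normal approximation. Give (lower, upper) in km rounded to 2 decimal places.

(-2.72, 0.72)

SE₁ = s₁/√n₁ = 7.6/√179 = 0.5681; SE₂ = 8.3/√90 = 0.8749.
Independent samples, unequal variances: SE_diff = √(SE₁² + SE₂²) = √(0.32273761 + 0.76545001) = 1.0432.
z* = 1.645, so margin of error = 1.645 × 1.0432 = 1.7161.
Difference in means = 23.2 − 24.2 = -1.0000.
-1.0000 ± 1.7161 → (-2.72, 0.72).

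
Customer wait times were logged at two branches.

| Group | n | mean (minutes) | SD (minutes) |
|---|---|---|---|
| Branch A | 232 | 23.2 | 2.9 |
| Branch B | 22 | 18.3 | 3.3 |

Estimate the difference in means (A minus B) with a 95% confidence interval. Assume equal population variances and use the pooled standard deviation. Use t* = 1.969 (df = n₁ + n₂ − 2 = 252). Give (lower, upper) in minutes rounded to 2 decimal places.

s_p = √[((n₁−1)s₁² + (n₂−1)s₂²)/(n₁+n₂−2)] = √[(231·2.9² + 21·3.3²)/252] = 2.9354.
SE = 2.9354·√(1/232 + 1/22) = 0.6548.
With t* = 1.969, margin = 1.969 × 0.6548 = 1.2893.
x̄₁ − x̄₂ = 23.2 − 18.3 = 4.9000; interval 4.9000 ± 1.2893 = (3.61, 6.19).

(3.61, 6.19)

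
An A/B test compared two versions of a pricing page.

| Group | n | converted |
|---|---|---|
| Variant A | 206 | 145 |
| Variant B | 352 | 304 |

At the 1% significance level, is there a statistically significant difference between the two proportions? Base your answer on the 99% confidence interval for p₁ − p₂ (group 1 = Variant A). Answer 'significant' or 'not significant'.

p̂₁ = 145/206 = 0.7039 and p̂₂ = 304/352 = 0.8636.
SE₁ = √(p̂₁(1−p̂₁)/n₁) = √(0.7039·0.2961/206) = 0.03181; SE₂ = √(0.8636·0.1364/352) = 0.01829.
Independent samples: SE of the difference = √(SE₁² + SE₂²) = √(0.0010118761 + 0.0003345241) = 0.03669.
z* for 99% confidence is 2.576, so the margin of error is 2.576 × 0.03669 = 0.09451.
Point estimate p̂₁ − p̂₂ = 0.7039 − 0.8636 = -0.1597.
-0.1597 ± 0.09451 → (-0.25421, -0.06519).
The interval (-0.25421, -0.06519) does not contain 0, so the difference is significant.

significant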